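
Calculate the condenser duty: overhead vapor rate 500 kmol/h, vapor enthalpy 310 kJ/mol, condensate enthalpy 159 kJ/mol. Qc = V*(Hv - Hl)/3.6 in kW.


Qc = 500 * (310 - 159) / 3.6 = 500 * 151 / 3.6 = 20970

20970 kW


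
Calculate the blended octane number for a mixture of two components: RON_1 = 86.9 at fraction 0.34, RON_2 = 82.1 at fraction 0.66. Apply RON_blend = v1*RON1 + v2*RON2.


Linear blending: RON_blend = sum(vi * RONi)
Contribution 1: 0.34 * 86.9 = 29.546
Contribution 2: 0.66 * 82.1 = 54.186
RON_blend = 29.546 + 54.186 = 83.732

83.732


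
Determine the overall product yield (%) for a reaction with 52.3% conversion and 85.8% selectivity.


Overall yield = conversion (%) * selectivity (%) / 100
Conversion = 52.3%, Selectivity = 85.8%
Y = 52.3 * 85.8 / 100
= 44.8734 %

44.8734 %


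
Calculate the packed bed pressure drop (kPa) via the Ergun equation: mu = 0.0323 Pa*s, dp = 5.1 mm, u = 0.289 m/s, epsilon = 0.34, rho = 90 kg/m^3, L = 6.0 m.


dp = 5.1 mm = 0.0051 m
Viscous term = 150*0.0323*0.289*(1-0.34)^2 / (0.0051^2*0.34^3) = 596626
Inertial term = 1.75*90*0.289^2*(1-0.34) / (0.0051*0.34^3) = 43312.5
dP/L = 596626 + 43312.5 = 639938 Pa/m
dP = 639938 * 6.0 / 1000 = 3840 kPa

3840 kPa


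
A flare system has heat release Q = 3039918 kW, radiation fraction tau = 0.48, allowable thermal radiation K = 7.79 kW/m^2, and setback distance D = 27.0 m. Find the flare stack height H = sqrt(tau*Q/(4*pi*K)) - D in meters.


tau*Q/(4*pi*K) = 0.48 * 3039918 / (4 * pi * 7.79) = 14905.8
sqrt(14905.8) = 122.089
H = 122.089 - 27.0 = 95.09

95.09 m


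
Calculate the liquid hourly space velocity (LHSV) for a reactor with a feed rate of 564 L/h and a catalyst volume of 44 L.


LHSV = volumetric feed rate / catalyst volume
= 564 L/h / 44 L
= 12.82 h^-1

12.82 h^-1


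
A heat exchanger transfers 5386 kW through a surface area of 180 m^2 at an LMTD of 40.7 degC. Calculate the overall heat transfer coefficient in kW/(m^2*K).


From Q = U*A*LMTD, U = Q / (A * LMTD)
U = 5386 / (180 * 40.7) = 5386 / 7326 = 0.7352

0.7352 kW/(m^2*K)


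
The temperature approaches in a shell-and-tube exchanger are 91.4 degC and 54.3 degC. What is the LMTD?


LMTD = (dT1 - dT2) / ln(dT1/dT2)
= (91.4 - 54.3) / ln(91.4 / 54.3) = 37.1 / 0.520721 = 71.25

71.25 degC


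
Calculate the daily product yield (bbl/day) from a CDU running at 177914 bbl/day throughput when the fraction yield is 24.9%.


Crude throughput = 177914 bbl/day
Fraction yield = 24.9%
yield = throughput * fraction / 100
yield = 177914 * 24.9 / 100 = 44300.586

44300.586 bbl/day


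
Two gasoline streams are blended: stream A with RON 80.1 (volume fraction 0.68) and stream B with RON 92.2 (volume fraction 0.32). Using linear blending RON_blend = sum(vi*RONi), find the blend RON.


Linear blending: RON_blend = sum(vi * RONi)
Contribution 1: 0.68 * 80.1 = 54.468
Contribution 2: 0.32 * 92.2 = 29.504
RON_blend = 54.468 + 29.504 = 83.972

83.972


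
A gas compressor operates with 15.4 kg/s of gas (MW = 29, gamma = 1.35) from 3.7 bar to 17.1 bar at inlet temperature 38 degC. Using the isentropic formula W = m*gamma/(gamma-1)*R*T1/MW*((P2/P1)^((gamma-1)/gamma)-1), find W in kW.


Isentropic work: W = m*(gamma/(gamma-1))*(R*T1/MW)*((P2/P1)^((gamma-1)/gamma) - 1)
T1 = 38 + 273.15 = 311.15 K
Pressure ratio = 17.1 / 3.7 = 4.62162
Exponent = (1.35 - 1)/1.35 = 0.259259
(P2/P1)^exp - 1 = 4.62162^0.259259 - 1 = 0.487147
W = 15.4 * 1.35 / 0.35 * 8.314 * 311.15 / 29 * 0.487147 = 2581

2581 kW


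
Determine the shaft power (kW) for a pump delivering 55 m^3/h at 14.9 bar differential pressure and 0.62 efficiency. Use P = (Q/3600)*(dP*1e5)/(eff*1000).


Q = 55 / 3600 = 0.0152778 m^3/s
P = 0.0152778 * (14.9 * 1e5) / 0.62 / 1000 = 36.72

36.72 kW


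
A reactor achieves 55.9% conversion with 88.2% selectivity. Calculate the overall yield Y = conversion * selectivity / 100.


Overall yield = conversion (%) * selectivity (%) / 100
Conversion = 55.9%, Selectivity = 88.2%
Y = 55.9 * 88.2 / 100
= 49.3038 %

49.3038 %


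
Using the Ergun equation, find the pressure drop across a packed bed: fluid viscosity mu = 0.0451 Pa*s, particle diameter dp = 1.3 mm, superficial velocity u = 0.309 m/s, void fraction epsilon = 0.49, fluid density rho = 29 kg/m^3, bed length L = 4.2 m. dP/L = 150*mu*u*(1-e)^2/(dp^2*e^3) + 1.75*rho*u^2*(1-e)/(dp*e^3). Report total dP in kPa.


dp = 1.3 mm = 0.0013 m
Viscous term = 150*0.0451*0.309*(1-0.49)^2 / (0.0013^2*0.49^3) = 2734590
Inertial term = 1.75*29*0.309^2*(1-0.49) / (0.0013*0.49^3) = 16158.1
dP/L = 2734590 + 16158.1 = 2750750 Pa/m
dP = 2750750 * 4.2 / 1000 = 11550 kPa

11550 kPa


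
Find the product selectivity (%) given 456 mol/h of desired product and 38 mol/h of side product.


Selectivity = desired / (desired + undesired) * 100
Total products = 456 + 38 = 494 mol/h
S = 456 / 494 * 100
= 0.9231 * 100
= 92.31 %

92.31 %


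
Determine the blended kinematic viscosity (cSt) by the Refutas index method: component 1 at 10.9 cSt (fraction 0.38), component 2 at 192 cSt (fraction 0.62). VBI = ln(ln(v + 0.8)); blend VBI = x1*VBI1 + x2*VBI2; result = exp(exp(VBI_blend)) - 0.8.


Refutas method: VBN_i = 14.534*ln(ln(visc_i + 0.8)) + 10.975, blended linearly by mass fraction; since VBN is linear in VBI_i = ln(ln(visc_i + 0.8)) and the fractions sum to 1, blend VBI directly: visc = exp(exp(VBI_blend)) - 0.8
VBI_1 = ln(ln(10.9 + 0.8)) = 0.899994
VBI_2 = ln(ln(192 + 0.8)) = 1.66045
VBI_blend = 0.38 * 0.899994 + 0.62 * 1.66045 = 1.37148
visc_blend = exp(exp(1.37148)) - 0.8 = 50.68

50.68 cSt


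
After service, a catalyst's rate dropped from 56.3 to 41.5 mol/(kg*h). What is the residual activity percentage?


Activity (%) = (rate_used / rate_fresh) * 100
rate_used = 41.5, rate_fresh = 56.3
= (41.5 / 56.3) * 100
= 0.7371 * 100 = 73.71

73.71 %


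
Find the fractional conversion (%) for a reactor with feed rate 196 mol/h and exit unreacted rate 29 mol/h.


X = (F_in - F_out) / F_in * 100
Moles reacted = 196 - 29 = 167
X = 167 / 196 * 100
= 0.8520 * 100
= 85.20 %

85.20 %


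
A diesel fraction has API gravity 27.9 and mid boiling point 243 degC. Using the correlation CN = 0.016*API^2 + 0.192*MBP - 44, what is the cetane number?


CN = 0.016 * 27.9^2 + 0.192 * 243 - 44
CN = 12.45456 + 46.656 - 44 = 15.11056

15.11056


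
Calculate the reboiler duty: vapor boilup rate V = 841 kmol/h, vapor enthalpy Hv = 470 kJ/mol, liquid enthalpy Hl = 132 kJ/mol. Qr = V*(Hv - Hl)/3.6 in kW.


Qr = 841 * (470 - 132) / 3.6 = 841 * 338 / 3.6 = 78960

78960 kW


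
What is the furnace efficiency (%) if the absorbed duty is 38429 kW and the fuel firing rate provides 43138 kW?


Furnace efficiency = Q_absorbed / Q_fuel * 100
= 38429 / 43138 * 100 = 89.08

89.08 %


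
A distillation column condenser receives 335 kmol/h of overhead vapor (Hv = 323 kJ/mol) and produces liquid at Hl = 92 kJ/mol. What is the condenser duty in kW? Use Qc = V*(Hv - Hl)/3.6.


Qc = 335 * (323 - 92) / 3.6 = 335 * 231 / 3.6 = 21500

21500 kW


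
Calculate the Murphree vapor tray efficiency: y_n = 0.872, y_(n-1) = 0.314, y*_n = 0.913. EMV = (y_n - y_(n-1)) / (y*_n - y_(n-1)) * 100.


Murphree vapor efficiency: EMV = (y_n - y_(n-1)) / (y*_n - y_(n-1)) * 100
EMV = (0.872 - 0.314) / (0.913 - 0.314) * 100 = 0.558 / 0.599 * 100 = 93.16

93.16 %


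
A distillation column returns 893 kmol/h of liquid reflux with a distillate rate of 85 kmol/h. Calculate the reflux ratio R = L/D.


Reflux ratio definition: R = L / D (liquid returned / distillate withdrawn)
L = 893 kmol/h, D = 85 kmol/h
R = 893 / 85 = 10.51

10.51


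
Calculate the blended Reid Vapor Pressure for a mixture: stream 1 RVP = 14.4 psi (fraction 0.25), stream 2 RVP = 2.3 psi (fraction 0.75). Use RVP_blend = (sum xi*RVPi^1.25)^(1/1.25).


Chevron index: RVP_blend = (sum xi*RVPi^1.25)^(1/1.25)
RVP^1.25 terms: 0.25 * 14.4^1.25 + 0.75 * 2.3^1.25 = 9.13715
RVP_blend = 9.13715^(1/1.25) = 5.870

5.870 psi


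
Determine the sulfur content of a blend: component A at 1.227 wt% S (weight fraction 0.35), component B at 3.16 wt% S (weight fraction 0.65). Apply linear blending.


Linear sulfur blending: S_blend = x1*S1 + x2*S2
Contribution 1: 0.35 * 1.227 = 0.42945 wt%
Contribution 2: 0.65 * 3.16 = 2.054 wt%
S_blend = 0.42945 + 2.054 = 2.48345

2.48345 wt%


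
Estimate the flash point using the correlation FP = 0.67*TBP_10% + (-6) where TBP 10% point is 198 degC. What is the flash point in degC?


FP = 0.67 * 198 + (-6) = 126.66

126.66 degC


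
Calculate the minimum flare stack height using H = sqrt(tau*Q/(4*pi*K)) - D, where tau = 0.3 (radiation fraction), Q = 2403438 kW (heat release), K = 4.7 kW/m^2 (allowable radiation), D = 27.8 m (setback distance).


tau*Q/(4*pi*K) = 0.3 * 2403438 / (4 * pi * 4.7) = 12208.1
sqrt(12208.1) = 110.49
H = 110.49 - 27.8 = 82.69

82.69 m


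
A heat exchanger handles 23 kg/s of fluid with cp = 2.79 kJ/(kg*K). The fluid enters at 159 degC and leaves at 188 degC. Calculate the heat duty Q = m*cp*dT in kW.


Q = m_dot * cp * delta_T
delta_T = 188 - 159 = 29 K
Q = 23 * 2.79 * 29
= 64.17 * 29
= 1860.93 kW

1860.93 kW


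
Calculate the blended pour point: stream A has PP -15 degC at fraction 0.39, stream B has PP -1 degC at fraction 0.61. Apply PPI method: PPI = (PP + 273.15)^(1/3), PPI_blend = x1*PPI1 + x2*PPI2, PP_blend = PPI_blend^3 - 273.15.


PPI_1 = (-15 + 273.15)^(1/3) = 6.36733
PPI_2 = (-1 + 273.15)^(1/3) = 6.480414
PPI_blend = 0.39 * 6.36733 + 0.61 * 6.480414 = 6.436311
PP_blend = 6.436311^3 - 273.15 = 266.6313 - 273.15 = -6.52

-6.52 degC


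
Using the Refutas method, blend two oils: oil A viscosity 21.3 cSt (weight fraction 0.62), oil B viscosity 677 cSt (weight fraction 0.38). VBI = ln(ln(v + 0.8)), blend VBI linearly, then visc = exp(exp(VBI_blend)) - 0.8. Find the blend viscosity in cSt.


Refutas method: VBN_i = 14.534*ln(ln(visc_i + 0.8)) + 10.975, blended linearly by mass fraction; since VBN is linear in VBI_i = ln(ln(visc_i + 0.8)) and the fractions sum to 1, blend VBI directly: visc = exp(exp(VBI_blend)) - 0.8
VBI_1 = ln(ln(21.3 + 0.8)) = 1.12997
VBI_2 = ln(ln(677 + 0.8)) = 1.8747
VBI_blend = 0.62 * 1.12997 + 0.38 * 1.8747 = 1.41297
visc_blend = exp(exp(1.41297)) - 0.8 = 60.03

60.03 cSt


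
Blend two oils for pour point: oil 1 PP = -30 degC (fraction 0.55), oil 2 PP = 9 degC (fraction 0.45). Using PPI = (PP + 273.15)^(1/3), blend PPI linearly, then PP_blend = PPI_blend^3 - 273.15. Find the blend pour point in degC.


PPI_1 = (-30 + 273.15)^(1/3) = 6.241535
PPI_2 = (9 + 273.15)^(1/3) = 6.558835
PPI_blend = 0.55 * 6.241535 + 0.45 * 6.558835 = 6.38432
PP_blend = 6.38432^3 - 273.15 = 260.222 - 273.15 = -12.93

-12.93 degC


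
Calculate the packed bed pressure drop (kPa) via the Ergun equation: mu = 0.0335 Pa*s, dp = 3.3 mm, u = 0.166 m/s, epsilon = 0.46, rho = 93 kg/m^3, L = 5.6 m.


dp = 3.3 mm = 0.0033 m
Viscous term = 150*0.0335*0.166*(1-0.46)^2 / (0.0033^2*0.46^3) = 229472
Inertial term = 1.75*93*0.166^2*(1-0.46) / (0.0033*0.46^3) = 7539.52
dP/L = 229472 + 7539.52 = 237012 Pa/m
dP = 237012 * 5.6 / 1000 = 1327 kPa

1327 kPa


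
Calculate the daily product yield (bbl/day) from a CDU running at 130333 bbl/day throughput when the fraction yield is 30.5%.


Crude throughput = 130333 bbl/day
Fraction yield = 30.5%
yield = throughput * fraction / 100
yield = 130333 * 30.5 / 100 = 39751.565

39751.565 bbl/day


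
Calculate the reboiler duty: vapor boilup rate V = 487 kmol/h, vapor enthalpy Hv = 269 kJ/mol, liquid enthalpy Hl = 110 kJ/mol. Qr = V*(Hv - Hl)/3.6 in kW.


Qr = 487 * (269 - 110) / 3.6 = 487 * 159 / 3.6 = 21510

21510 kW


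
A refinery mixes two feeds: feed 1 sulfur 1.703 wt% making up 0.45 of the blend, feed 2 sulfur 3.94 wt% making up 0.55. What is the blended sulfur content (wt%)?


Linear sulfur blending: S_blend = x1*S1 + x2*S2
Contribution 1: 0.45 * 1.703 = 0.76635 wt%
Contribution 2: 0.55 * 3.94 = 2.167 wt%
S_blend = 0.76635 + 2.167 = 2.93335

2.93335 wt%


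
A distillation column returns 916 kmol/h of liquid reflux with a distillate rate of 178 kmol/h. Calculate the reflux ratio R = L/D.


Reflux ratio definition: R = L / D (liquid returned / distillate withdrawn)
L = 916 kmol/h, D = 178 kmol/h
R = 916 / 178 = 5.146

5.146


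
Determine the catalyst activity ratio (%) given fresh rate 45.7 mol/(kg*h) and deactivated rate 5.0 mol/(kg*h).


Activity (%) = (rate_used / rate_fresh) * 100
rate_used = 5.0, rate_fresh = 45.7
= (5.0 / 45.7) * 100
= 0.1094 * 100 = 10.94

10.94 %


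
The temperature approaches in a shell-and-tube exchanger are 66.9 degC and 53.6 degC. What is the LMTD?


LMTD = (dT1 - dT2) / ln(dT1/dT2)
= (66.9 - 53.6) / ln(66.9 / 53.6) = 13.3 / 0.22165 = 60.00

60.00 degC


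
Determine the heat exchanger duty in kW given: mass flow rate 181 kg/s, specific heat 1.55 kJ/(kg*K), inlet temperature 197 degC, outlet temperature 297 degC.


Q = m_dot * cp * delta_T
delta_T = 297 - 197 = 100 K
Q = 181 * 1.55 * 100
= 280.55 * 100
= 28055 kW

28055 kW


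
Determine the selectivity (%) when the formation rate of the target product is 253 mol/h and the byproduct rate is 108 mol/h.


Selectivity = desired / (desired + undesired) * 100
Total products = 253 + 108 = 361 mol/h
S = 253 / 361 * 100
= 0.7008 * 100
= 70.08 %

70.08 %


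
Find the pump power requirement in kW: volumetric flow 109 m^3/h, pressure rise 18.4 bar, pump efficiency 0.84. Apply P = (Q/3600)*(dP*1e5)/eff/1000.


Q = 109 / 3600 = 0.0302778 m^3/s
P = 0.0302778 * (18.4 * 1e5) / 0.84 / 1000 = 66.32

66.32 kW


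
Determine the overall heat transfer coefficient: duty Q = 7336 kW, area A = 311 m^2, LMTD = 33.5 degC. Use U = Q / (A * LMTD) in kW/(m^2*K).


From Q = U*A*LMTD, U = Q / (A * LMTD)
U = 7336 / (311 * 33.5) = 7336 / 10418.5 = 0.7041

0.7041 kW/(m^2*K)


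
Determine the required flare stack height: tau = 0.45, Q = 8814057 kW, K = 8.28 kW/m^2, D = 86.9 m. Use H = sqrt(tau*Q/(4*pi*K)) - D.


tau*Q/(4*pi*K) = 0.45 * 8814057 / (4 * pi * 8.28) = 38119.6
sqrt(38119.6) = 195.242
H = 195.242 - 86.9 = 108.3

108.3 m


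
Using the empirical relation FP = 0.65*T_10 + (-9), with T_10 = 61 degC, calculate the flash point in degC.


FP = 0.65 * 61 + (-9) = 30.65

30.65 degC


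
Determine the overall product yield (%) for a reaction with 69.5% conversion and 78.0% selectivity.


Overall yield = conversion (%) * selectivity (%) / 100
Conversion = 69.5%, Selectivity = 78.0%
Y = 69.5 * 78.0 / 100
= 54.21 %

54.21 %


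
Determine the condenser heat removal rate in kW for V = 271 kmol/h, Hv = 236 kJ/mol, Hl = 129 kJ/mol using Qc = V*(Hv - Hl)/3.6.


Qc = 271 * (236 - 129) / 3.6 = 271 * 107 / 3.6 = 8055

8055 kW


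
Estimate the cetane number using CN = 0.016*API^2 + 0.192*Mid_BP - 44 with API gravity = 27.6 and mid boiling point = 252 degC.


CN = 0.016 * 27.6^2 + 0.192 * 252 - 44
CN = 12.18816 + 48.384 - 44 = 16.57216

16.57216


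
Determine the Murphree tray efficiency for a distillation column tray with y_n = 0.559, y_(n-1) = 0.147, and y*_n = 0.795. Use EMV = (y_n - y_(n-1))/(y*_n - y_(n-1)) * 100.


Murphree vapor efficiency: EMV = (y_n - y_(n-1)) / (y*_n - y_(n-1)) * 100
EMV = (0.559 - 0.147) / (0.795 - 0.147) * 100 = 0.412 / 0.648 * 100 = 63.58

63.58 %


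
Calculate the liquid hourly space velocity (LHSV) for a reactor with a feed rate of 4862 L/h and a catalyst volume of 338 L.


LHSV = volumetric feed rate / catalyst volume
= 4862 L/h / 338 L
= 14.38 h^-1

14.38 h^-1


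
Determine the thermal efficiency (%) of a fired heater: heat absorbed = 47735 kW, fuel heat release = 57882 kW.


Furnace efficiency = Q_absorbed / Q_fuel * 100
= 47735 / 57882 * 100 = 82.47

82.47 %


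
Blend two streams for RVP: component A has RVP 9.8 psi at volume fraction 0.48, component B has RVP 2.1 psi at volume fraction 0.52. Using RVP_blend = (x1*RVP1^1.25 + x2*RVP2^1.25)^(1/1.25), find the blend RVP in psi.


Chevron index: RVP_blend = (sum xi*RVPi^1.25)^(1/1.25)
RVP^1.25 terms: 0.48 * 9.8^1.25 + 0.52 * 2.1^1.25 = 9.63743
RVP_blend = 9.63743^(1/1.25) = 6.126

6.126 psi


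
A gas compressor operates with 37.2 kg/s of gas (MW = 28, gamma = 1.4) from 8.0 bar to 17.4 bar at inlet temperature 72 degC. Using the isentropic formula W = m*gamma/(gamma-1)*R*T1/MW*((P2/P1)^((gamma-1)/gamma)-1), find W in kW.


Isentropic work: W = m*(gamma/(gamma-1))*(R*T1/MW)*((P2/P1)^((gamma-1)/gamma) - 1)
T1 = 72 + 273.15 = 345.15 K
Pressure ratio = 17.4 / 8.0 = 2.175
Exponent = (1.4 - 1)/1.4 = 0.285714
(P2/P1)^exp - 1 = 2.175^0.285714 - 1 = 0.248581
W = 37.2 * 1.4 / 0.4 * 8.314 * 345.15 / 28 * 0.248581 = 3317

3317 kW


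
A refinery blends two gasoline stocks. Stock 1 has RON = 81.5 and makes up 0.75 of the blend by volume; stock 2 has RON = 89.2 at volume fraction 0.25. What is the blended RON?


Linear blending: RON_blend = sum(vi * RONi)
Contribution 1: 0.75 * 81.5 = 61.125
Contribution 2: 0.25 * 89.2 = 22.3
RON_blend = 61.125 + 22.3 = 83.425

83.425


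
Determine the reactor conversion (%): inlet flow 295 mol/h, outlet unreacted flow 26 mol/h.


X = (F_in - F_out) / F_in * 100
Moles reacted = 295 - 26 = 269
X = 269 / 295 * 100
= 0.9119 * 100
= 91.19 %

91.19 %


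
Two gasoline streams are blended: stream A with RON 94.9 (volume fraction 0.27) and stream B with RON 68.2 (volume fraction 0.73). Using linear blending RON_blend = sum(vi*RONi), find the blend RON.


Linear blending: RON_blend = sum(vi * RONi)
Contribution 1: 0.27 * 94.9 = 25.623
Contribution 2: 0.73 * 68.2 = 49.786
RON_blend = 25.623 + 49.786 = 75.409

75.409


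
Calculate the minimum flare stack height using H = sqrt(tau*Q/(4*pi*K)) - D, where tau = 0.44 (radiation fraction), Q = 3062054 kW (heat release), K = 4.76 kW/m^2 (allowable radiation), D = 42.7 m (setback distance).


tau*Q/(4*pi*K) = 0.44 * 3062054 / (4 * pi * 4.76) = 22524.2
sqrt(22524.2) = 150.081
H = 150.081 - 42.7 = 107.4

107.4 m


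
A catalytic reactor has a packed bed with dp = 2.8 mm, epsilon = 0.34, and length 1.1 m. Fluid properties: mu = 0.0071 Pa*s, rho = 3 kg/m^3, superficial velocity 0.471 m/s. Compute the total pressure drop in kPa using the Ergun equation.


dp = 2.8 mm = 0.0028 m
Viscous term = 150*0.0071*0.471*(1-0.34)^2 / (0.0028^2*0.34^3) = 709097
Inertial term = 1.75*3*0.471^2*(1-0.34) / (0.0028*0.34^3) = 6984.74
dP/L = 709097 + 6984.74 = 716082 Pa/m
dP = 716082 * 1.1 / 1000 = 787.7 kPa

787.7 kPa


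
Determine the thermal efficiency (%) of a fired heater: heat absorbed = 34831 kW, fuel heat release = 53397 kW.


Furnace efficiency = Q_absorbed / Q_fuel * 100
= 34831 / 53397 * 100 = 65.23

65.23 %


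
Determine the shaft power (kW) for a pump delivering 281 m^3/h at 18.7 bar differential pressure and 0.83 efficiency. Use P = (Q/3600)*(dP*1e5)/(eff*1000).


Q = 281 / 3600 = 0.0780556 m^3/s
P = 0.0780556 * (18.7 * 1e5) / 0.83 / 1000 = 175.9

175.9 kW


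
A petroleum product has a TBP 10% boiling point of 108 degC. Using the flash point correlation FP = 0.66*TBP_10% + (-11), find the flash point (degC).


FP = 0.66 * 108 + (-11) = 60.28

60.28 degC


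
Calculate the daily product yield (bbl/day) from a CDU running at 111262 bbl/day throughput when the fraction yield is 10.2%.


Crude throughput = 111262 bbl/day
Fraction yield = 10.2%
yield = throughput * fraction / 100
yield = 111262 * 10.2 / 100 = 11348.724

11348.724 bbl/day


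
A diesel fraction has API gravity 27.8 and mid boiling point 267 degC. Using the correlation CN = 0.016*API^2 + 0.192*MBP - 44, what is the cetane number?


CN = 0.016 * 27.8^2 + 0.192 * 267 - 44
CN = 12.36544 + 51.264 - 44 = 19.62944

19.62944


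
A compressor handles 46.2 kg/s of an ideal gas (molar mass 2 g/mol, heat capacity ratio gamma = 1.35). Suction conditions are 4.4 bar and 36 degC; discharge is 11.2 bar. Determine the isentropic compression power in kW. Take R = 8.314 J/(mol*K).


Isentropic work: W = m*(gamma/(gamma-1))*(R*T1/MW)*((P2/P1)^((gamma-1)/gamma) - 1)
T1 = 36 + 273.15 = 309.15 K
Pressure ratio = 11.2 / 4.4 = 2.54545
Exponent = (1.35 - 1)/1.35 = 0.259259
(P2/P1)^exp - 1 = 2.54545^0.259259 - 1 = 0.274084
W = 46.2 * 1.35 / 0.35 * 8.314 * 309.15 / 2 * 0.274084 = 62770

62770 kW


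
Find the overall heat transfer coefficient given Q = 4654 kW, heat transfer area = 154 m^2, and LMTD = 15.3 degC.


From Q = U*A*LMTD, U = Q / (A * LMTD)
U = 4654 / (154 * 15.3) = 4654 / 2356.2 = 1.975

1.975 kW/(m^2*K)


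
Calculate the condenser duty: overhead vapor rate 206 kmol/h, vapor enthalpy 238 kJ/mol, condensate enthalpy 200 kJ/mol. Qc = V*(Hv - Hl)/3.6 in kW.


Qc = 206 * (238 - 200) / 3.6 = 206 * 38 / 3.6 = 2174

2174 kW


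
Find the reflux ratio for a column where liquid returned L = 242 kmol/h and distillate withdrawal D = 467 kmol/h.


Reflux ratio definition: R = L / D (liquid returned / distillate withdrawn)
L = 242 kmol/h, D = 467 kmol/h
R = 242 / 467 = 0.5182

0.5182


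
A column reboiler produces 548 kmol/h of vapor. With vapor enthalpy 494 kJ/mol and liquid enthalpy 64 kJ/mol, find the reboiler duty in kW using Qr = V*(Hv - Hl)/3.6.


Qr = 548 * (494 - 64) / 3.6 = 548 * 430 / 3.6 = 65460

65460 kW


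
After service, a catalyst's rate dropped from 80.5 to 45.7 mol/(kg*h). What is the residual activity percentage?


Activity (%) = (rate_used / rate_fresh) * 100
rate_used = 45.7, rate_fresh = 80.5
= (45.7 / 80.5) * 100
= 0.5677 * 100 = 56.77

56.77 %


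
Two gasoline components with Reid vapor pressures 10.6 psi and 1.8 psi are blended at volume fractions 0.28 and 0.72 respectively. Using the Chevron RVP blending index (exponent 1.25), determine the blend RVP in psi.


Chevron index: RVP_blend = (sum xi*RVPi^1.25)^(1/1.25)
RVP^1.25 terms: 0.28 * 10.6^1.25 + 0.72 * 1.8^1.25 = 6.85653
RVP_blend = 6.85653^(1/1.25) = 4.665

4.665 psi


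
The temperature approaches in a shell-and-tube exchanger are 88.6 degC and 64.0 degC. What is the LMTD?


LMTD = (dT1 - dT2) / ln(dT1/dT2)
= (88.6 - 64.0) / ln(88.6 / 64.0) = 24.6 / 0.325249 = 75.63

75.63 degC


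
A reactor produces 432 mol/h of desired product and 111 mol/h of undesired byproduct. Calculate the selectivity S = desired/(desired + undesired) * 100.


Selectivity = desired / (desired + undesired) * 100
Total products = 432 + 111 = 543 mol/h
S = 432 / 543 * 100
= 0.7956 * 100
= 79.56 %

79.56 %


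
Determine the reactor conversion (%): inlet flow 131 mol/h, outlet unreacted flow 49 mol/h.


X = (F_in - F_out) / F_in * 100
Moles reacted = 131 - 49 = 82
X = 82 / 131 * 100
= 0.6260 * 100
= 62.60 %

62.60 %


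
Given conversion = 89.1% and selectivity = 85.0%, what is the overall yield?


Overall yield = conversion (%) * selectivity (%) / 100
Conversion = 89.1%, Selectivity = 85.0%
Y = 89.1 * 85.0 / 100
= 75.735 %

75.735 %


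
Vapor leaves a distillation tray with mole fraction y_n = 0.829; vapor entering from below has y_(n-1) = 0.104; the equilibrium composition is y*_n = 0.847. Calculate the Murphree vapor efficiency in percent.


Murphree vapor efficiency: EMV = (y_n - y_(n-1)) / (y*_n - y_(n-1)) * 100
EMV = (0.829 - 0.104) / (0.847 - 0.104) * 100 = 0.725 / 0.743 * 100 = 97.58

97.58 %


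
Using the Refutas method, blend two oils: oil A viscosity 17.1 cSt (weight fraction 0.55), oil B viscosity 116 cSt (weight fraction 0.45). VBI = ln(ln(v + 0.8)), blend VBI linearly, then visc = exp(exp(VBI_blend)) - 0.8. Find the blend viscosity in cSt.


Refutas method: VBN_i = 14.534*ln(ln(visc_i + 0.8)) + 10.975, blended linearly by mass fraction; since VBN is linear in VBI_i = ln(ln(visc_i + 0.8)) and the fractions sum to 1, blend VBI directly: visc = exp(exp(VBI_blend)) - 0.8
VBI_1 = ln(ln(17.1 + 0.8)) = 1.05946
VBI_2 = ln(ln(116 + 0.8)) = 1.56034
VBI_blend = 0.55 * 1.05946 + 0.45 * 1.56034 = 1.28486
visc_blend = exp(exp(1.28486)) - 0.8 = 36.32

36.32 cSt


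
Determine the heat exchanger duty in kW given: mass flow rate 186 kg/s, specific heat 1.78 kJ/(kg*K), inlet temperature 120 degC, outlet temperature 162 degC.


Q = m_dot * cp * delta_T
delta_T = 162 - 120 = 42 K
Q = 186 * 1.78 * 42
= 331.08 * 42
= 13905.36 kW

13905.36 kW


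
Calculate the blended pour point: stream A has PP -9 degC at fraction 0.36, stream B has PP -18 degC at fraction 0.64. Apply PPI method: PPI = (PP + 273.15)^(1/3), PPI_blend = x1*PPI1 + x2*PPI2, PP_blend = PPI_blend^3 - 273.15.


PPI_1 = (-9 + 273.15)^(1/3) = 6.416283
PPI_2 = (-18 + 273.15)^(1/3) = 6.342569
PPI_blend = 0.36 * 6.416283 + 0.64 * 6.342569 = 6.369106
PP_blend = 6.369106^3 - 273.15 = 258.366 - 273.15 = -14.78

-14.78 degC


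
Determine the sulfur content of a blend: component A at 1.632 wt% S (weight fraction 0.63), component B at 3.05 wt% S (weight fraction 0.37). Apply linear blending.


Linear sulfur blending: S_blend = x1*S1 + x2*S2
Contribution 1: 0.63 * 1.632 = 1.02816 wt%
Contribution 2: 0.37 * 3.05 = 1.1285 wt%
S_blend = 1.02816 + 1.1285 = 2.15666

2.15666 wt%


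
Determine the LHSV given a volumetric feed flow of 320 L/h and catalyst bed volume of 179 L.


LHSV = volumetric feed rate / catalyst volume
= 320 L/h / 179 L
= 1.788 h^-1

1.788 h^-1


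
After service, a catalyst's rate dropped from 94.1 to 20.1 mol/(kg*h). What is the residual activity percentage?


Activity (%) = (rate_used / rate_fresh) * 100
rate_used = 20.1, rate_fresh = 94.1
= (20.1 / 94.1) * 100
= 0.2136 * 100 = 21.36

21.36 %


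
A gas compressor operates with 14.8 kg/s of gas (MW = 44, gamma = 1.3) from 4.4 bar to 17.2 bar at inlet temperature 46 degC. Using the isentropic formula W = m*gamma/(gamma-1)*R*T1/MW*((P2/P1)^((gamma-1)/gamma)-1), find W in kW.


Isentropic work: W = m*(gamma/(gamma-1))*(R*T1/MW)*((P2/P1)^((gamma-1)/gamma) - 1)
T1 = 46 + 273.15 = 319.15 K
Pressure ratio = 17.2 / 4.4 = 3.90909
Exponent = (1.3 - 1)/1.3 = 0.230769
(P2/P1)^exp - 1 = 3.90909^0.230769 - 1 = 0.369723
W = 14.8 * 1.3 / 0.3 * 8.314 * 319.15 / 44 * 0.369723 = 1430

1430 kW


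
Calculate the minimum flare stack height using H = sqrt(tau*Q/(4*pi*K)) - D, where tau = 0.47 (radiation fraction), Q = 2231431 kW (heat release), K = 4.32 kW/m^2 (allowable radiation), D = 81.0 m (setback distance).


tau*Q/(4*pi*K) = 0.47 * 2231431 / (4 * pi * 4.32) = 19319.1
sqrt(19319.1) = 138.993
H = 138.993 - 81.0 = 57.99

57.99 m


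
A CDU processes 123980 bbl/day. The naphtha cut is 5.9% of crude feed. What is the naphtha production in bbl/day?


Crude throughput = 123980 bbl/day
Fraction yield = 5.9%
yield = throughput * fraction / 100
yield = 123980 * 5.9 / 100 = 7314.82

7314.82 bbl/day


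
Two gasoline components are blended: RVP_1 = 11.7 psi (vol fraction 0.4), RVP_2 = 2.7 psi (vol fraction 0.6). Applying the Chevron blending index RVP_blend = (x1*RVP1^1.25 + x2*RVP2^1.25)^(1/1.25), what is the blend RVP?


Chevron index: RVP_blend = (sum xi*RVPi^1.25)^(1/1.25)
RVP^1.25 terms: 0.4 * 11.7^1.25 + 0.6 * 2.7^1.25 = 10.7321
RVP_blend = 10.7321^(1/1.25) = 6.676

6.676 psi


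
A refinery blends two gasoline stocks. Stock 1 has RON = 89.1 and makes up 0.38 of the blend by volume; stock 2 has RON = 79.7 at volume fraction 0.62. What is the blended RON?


Linear blending: RON_blend = sum(vi * RONi)
Contribution 1: 0.38 * 89.1 = 33.858
Contribution 2: 0.62 * 79.7 = 49.414
RON_blend = 33.858 + 49.414 = 83.272

83.272


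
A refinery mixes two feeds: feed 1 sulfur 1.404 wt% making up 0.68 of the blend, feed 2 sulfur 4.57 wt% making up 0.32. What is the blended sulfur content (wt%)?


Linear sulfur blending: S_blend = x1*S1 + x2*S2
Contribution 1: 0.68 * 1.404 = 0.95472 wt%
Contribution 2: 0.32 * 4.57 = 1.4624 wt%
S_blend = 0.95472 + 1.4624 = 2.41712

2.41712 wt%


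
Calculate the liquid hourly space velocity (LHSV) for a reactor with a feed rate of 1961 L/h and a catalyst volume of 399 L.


LHSV = volumetric feed rate / catalyst volume
= 1961 L/h / 399 L
= 4.915 h^-1

4.915 h^-1


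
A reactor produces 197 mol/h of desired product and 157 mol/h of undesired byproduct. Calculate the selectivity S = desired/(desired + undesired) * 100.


Selectivity = desired / (desired + undesired) * 100
Total products = 197 + 157 = 354 mol/h
S = 197 / 354 * 100
= 0.5565 * 100
= 55.65 %

55.65 %


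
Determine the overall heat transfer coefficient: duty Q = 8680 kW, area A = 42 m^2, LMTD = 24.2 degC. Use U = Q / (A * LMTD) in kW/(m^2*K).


From Q = U*A*LMTD, U = Q / (A * LMTD)
U = 8680 / (42 * 24.2) = 8680 / 1016.4 = 8.540

8.540 kW/(m^2*K)


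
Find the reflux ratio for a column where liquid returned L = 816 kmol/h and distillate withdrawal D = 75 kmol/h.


Reflux ratio definition: R = L / D (liquid returned / distillate withdrawn)
L = 816 kmol/h, D = 75 kmol/h
R = 816 / 75 = 10.88

10.88


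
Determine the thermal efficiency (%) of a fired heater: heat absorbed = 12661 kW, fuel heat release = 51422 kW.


Furnace efficiency = Q_absorbed / Q_fuel * 100
= 12661 / 51422 * 100 = 24.62

24.62 %


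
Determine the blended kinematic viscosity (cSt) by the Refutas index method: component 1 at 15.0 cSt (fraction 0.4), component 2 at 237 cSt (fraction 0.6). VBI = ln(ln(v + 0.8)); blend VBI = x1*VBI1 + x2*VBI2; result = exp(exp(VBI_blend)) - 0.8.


Refutas method: VBN_i = 14.534*ln(ln(visc_i + 0.8)) + 10.975, blended linearly by mass fraction; since VBN is linear in VBI_i = ln(ln(visc_i + 0.8)) and the fractions sum to 1, blend VBI directly: visc = exp(exp(VBI_blend)) - 0.8
VBI_1 = ln(ln(15.0 + 0.8)) = 1.01523
VBI_2 = ln(ln(237 + 0.8)) = 1.69954
VBI_blend = 0.4 * 1.01523 + 0.6 * 1.69954 = 1.42582
visc_blend = exp(exp(1.42582)) - 0.8 = 63.35

63.35 cSt


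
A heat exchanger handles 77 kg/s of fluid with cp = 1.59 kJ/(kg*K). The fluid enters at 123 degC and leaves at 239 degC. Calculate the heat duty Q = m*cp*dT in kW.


Q = m_dot * cp * delta_T
delta_T = 239 - 123 = 116 K
Q = 77 * 1.59 * 116
= 122.43 * 116
= 14201.88 kW

14201.88 kW


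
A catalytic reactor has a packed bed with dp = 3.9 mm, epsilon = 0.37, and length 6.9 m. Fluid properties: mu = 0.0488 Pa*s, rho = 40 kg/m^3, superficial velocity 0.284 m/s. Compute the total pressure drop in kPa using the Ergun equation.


dp = 3.9 mm = 0.0039 m
Viscous term = 150*0.0488*0.284*(1-0.37)^2 / (0.0039^2*0.37^3) = 1070970
Inertial term = 1.75*40*0.284^2*(1-0.37) / (0.0039*0.37^3) = 18005.5
dP/L = 1070970 + 18005.5 = 1088980 Pa/m
dP = 1088980 * 6.9 / 1000 = 7514 kPa

7514 kPa


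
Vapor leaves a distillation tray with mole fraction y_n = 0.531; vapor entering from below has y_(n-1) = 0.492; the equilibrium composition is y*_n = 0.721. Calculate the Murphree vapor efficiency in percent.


Murphree vapor efficiency: EMV = (y_n - y_(n-1)) / (y*_n - y_(n-1)) * 100
EMV = (0.531 - 0.492) / (0.721 - 0.492) * 100 = 0.039 / 0.229 * 100 = 17.03

17.03 %


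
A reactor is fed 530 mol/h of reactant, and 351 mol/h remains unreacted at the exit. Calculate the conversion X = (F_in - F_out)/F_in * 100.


X = (F_in - F_out) / F_in * 100
Moles reacted = 530 - 351 = 179
X = 179 / 530 * 100
= 0.3377 * 100
= 33.77 %

33.77 %


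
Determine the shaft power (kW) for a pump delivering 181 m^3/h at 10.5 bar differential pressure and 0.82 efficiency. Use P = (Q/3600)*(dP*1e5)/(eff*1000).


Q = 181 / 3600 = 0.0502778 m^3/s
P = 0.0502778 * (10.5 * 1e5) / 0.82 / 1000 = 64.38

64.38 kW


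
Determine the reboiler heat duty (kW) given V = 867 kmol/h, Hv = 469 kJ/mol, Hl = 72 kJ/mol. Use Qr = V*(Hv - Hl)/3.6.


Qr = 867 * (469 - 72) / 3.6 = 867 * 397 / 3.6 = 95610

95610 kW


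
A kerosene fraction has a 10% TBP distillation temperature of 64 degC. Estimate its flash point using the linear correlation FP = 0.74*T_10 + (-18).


FP = 0.74 * 64 + (-18) = 29.36

29.36 degC


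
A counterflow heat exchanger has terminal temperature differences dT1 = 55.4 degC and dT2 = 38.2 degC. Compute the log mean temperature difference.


LMTD = (dT1 - dT2) / ln(dT1/dT2)
= (55.4 - 38.2) / ln(55.4 / 38.2) = 17.2 / 0.371744 = 46.27

46.27 degC


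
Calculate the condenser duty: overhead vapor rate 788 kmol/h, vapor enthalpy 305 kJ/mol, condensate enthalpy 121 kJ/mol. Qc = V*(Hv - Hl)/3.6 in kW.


Qc = 788 * (305 - 121) / 3.6 = 788 * 184 / 3.6 = 40280

40280 kW


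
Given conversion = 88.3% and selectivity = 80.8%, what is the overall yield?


Overall yield = conversion (%) * selectivity (%) / 100
Conversion = 88.3%, Selectivity = 80.8%
Y = 88.3 * 80.8 / 100
= 71.3464 %

71.3464 %


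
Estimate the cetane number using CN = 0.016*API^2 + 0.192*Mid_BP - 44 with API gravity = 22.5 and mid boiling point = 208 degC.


CN = 0.016 * 22.5^2 + 0.192 * 208 - 44
CN = 8.1 + 39.936 - 44 = 4.036

4.036


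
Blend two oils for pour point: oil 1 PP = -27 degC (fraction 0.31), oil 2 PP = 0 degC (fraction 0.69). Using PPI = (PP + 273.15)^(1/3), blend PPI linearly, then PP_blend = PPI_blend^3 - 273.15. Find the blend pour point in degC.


PPI_1 = (-27 + 273.15)^(1/3) = 6.2671
PPI_2 = (0 + 273.15)^(1/3) = 6.488342
PPI_blend = 0.31 * 6.2671 + 0.69 * 6.488342 = 6.419757
PP_blend = 6.419757^3 - 273.15 = 264.5792 - 273.15 = -8.57

-8.57 degC


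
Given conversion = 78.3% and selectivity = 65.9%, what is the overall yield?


Overall yield = conversion (%) * selectivity (%) / 100
Conversion = 78.3%, Selectivity = 65.9%
Y = 78.3 * 65.9 / 100
= 51.5997 %

51.5997 %


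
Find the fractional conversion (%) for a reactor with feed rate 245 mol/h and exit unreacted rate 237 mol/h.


X = (F_in - F_out) / F_in * 100
Moles reacted = 245 - 237 = 8
X = 8 / 245 * 100
= 0.03265 * 100
= 3.265 %

3.265 %


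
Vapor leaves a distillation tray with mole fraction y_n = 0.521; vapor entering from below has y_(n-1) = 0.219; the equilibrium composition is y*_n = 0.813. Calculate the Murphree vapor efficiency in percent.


Murphree vapor efficiency: EMV = (y_n - y_(n-1)) / (y*_n - y_(n-1)) * 100
EMV = (0.521 - 0.219) / (0.813 - 0.219) * 100 = 0.302 / 0.594 * 100 = 50.84

50.84 %


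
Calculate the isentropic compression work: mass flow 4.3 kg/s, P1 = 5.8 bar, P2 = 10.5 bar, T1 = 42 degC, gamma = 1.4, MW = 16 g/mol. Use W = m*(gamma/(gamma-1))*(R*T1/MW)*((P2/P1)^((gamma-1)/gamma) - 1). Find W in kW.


Isentropic work: W = m*(gamma/(gamma-1))*(R*T1/MW)*((P2/P1)^((gamma-1)/gamma) - 1)
T1 = 42 + 273.15 = 315.15 K
Pressure ratio = 10.5 / 5.8 = 1.81034
Exponent = (1.4 - 1)/1.4 = 0.285714
(P2/P1)^exp - 1 = 1.81034^0.285714 - 1 = 0.184802
W = 4.3 * 1.4 / 0.4 * 8.314 * 315.15 / 16 * 0.184802 = 455.5

455.5 kW


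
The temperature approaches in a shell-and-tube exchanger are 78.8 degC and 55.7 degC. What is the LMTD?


LMTD = (dT1 - dT2) / ln(dT1/dT2)
= (78.8 - 55.7) / ln(78.8 / 55.7) = 23.1 / 0.346933 = 66.58

66.58 degC


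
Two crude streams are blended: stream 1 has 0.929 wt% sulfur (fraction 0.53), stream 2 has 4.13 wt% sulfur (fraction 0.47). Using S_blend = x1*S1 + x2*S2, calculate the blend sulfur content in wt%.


Linear sulfur blending: S_blend = x1*S1 + x2*S2
Contribution 1: 0.53 * 0.929 = 0.49237 wt%
Contribution 2: 0.47 * 4.13 = 1.9411 wt%
S_blend = 0.49237 + 1.9411 = 2.43347

2.43347 wt%


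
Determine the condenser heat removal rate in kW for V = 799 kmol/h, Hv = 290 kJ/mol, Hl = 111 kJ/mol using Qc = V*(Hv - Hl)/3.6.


Qc = 799 * (290 - 111) / 3.6 = 799 * 179 / 3.6 = 39730

39730 kW


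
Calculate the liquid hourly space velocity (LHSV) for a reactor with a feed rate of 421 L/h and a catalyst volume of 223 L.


LHSV = volumetric feed rate / catalyst volume
= 421 L/h / 223 L
= 1.888 h^-1

1.888 h^-1


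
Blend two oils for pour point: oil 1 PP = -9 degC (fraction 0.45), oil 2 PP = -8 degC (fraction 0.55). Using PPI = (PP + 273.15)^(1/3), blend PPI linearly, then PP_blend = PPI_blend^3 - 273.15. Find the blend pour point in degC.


PPI_1 = (-9 + 273.15)^(1/3) = 6.416283
PPI_2 = (-8 + 273.15)^(1/3) = 6.42437
PPI_blend = 0.45 * 6.416283 + 0.55 * 6.42437 = 6.420731
PP_blend = 6.420731^3 - 273.15 = 264.6997 - 273.15 = -8.45

-8.45 degC


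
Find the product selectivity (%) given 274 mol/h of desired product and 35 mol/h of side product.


Selectivity = desired / (desired + undesired) * 100
Total products = 274 + 35 = 309 mol/h
S = 274 / 309 * 100
= 0.8867 * 100
= 88.67 %

88.67 %


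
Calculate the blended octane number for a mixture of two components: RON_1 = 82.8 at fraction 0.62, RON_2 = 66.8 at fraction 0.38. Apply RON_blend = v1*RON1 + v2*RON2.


Linear blending: RON_blend = sum(vi * RONi)
Contribution 1: 0.62 * 82.8 = 51.336
Contribution 2: 0.38 * 66.8 = 25.384
RON_blend = 51.336 + 25.384 = 76.72

76.72


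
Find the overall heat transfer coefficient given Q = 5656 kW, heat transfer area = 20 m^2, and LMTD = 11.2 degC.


From Q = U*A*LMTD, U = Q / (A * LMTD)
U = 5656 / (20 * 11.2) = 5656 / 224 = 25.25

25.25 kW/(m^2*K)


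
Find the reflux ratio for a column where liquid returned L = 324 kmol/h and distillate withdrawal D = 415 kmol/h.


Reflux ratio definition: R = L / D (liquid returned / distillate withdrawn)
L = 324 kmol/h, D = 415 kmol/h
R = 324 / 415 = 0.7807

0.7807


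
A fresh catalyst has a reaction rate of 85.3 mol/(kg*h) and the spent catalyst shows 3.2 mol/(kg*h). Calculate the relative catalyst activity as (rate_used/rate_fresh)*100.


Activity (%) = (rate_used / rate_fresh) * 100
rate_used = 3.2, rate_fresh = 85.3
= (3.2 / 85.3) * 100
= 0.03751 * 100 = 3.751

3.751 %


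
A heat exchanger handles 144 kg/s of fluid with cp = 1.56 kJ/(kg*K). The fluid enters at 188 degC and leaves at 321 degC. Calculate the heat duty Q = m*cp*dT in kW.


Q = m_dot * cp * delta_T
delta_T = 321 - 188 = 133 K
Q = 144 * 1.56 * 133
= 224.64 * 133
= 29877.12 kW

29877.12 kW


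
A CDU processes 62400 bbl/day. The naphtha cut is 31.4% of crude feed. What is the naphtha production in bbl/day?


Crude throughput = 62400 bbl/day
Fraction yield = 31.4%
yield = throughput * fraction / 100
yield = 62400 * 31.4 / 100 = 19593.6

19593.6 bbl/day


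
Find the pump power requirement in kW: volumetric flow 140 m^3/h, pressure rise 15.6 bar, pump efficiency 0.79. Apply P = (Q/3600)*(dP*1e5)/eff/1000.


Q = 140 / 3600 = 0.0388889 m^3/s
P = 0.0388889 * (15.6 * 1e5) / 0.79 / 1000 = 76.79

76.79 kW


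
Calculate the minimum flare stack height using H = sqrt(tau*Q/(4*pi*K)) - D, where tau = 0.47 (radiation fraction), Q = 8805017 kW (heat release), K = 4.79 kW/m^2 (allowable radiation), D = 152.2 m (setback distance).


tau*Q/(4*pi*K) = 0.47 * 8805017 / (4 * pi * 4.79) = 68751.6
sqrt(68751.6) = 262.205
H = 262.205 - 152.2 = 110.0

110.0 m


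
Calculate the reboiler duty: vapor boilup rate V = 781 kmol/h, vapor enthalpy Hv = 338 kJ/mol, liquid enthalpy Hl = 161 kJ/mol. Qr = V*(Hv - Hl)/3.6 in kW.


Qr = 781 * (338 - 161) / 3.6 = 781 * 177 / 3.6 = 38400

38400 kW


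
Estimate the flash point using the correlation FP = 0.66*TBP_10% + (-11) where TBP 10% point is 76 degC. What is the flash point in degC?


FP = 0.66 * 76 + (-11) = 39.16

39.16 degC


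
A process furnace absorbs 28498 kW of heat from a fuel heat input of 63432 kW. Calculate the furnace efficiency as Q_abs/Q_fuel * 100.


Furnace efficiency = Q_absorbed / Q_fuel * 100
= 28498 / 63432 * 100 = 44.93

44.93 %


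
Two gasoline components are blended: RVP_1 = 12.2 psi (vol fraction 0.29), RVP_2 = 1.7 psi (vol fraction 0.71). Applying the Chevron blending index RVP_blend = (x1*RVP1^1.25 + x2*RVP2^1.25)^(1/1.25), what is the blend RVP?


Chevron index: RVP_blend = (sum xi*RVPi^1.25)^(1/1.25)
RVP^1.25 terms: 0.29 * 12.2^1.25 + 0.71 * 1.7^1.25 = 7.99045
RVP_blend = 7.99045^(1/1.25) = 5.273

5.273 psi


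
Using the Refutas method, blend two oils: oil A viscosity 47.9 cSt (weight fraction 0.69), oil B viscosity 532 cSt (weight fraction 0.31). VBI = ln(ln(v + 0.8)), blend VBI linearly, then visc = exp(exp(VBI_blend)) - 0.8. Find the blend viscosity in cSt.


Refutas method: VBN_i = 14.534*ln(ln(visc_i + 0.8)) + 10.975, blended linearly by mass fraction; since VBN is linear in VBI_i = ln(ln(visc_i + 0.8)) and the fractions sum to 1, blend VBI directly: visc = exp(exp(VBI_blend)) - 0.8
VBI_1 = ln(ln(47.9 + 0.8)) = 1.3573
VBI_2 = ln(ln(532 + 0.8)) = 1.83707
VBI_blend = 0.69 * 1.3573 + 0.31 * 1.83707 = 1.50603
visc_blend = exp(exp(1.50603)) - 0.8 = 90.01

90.01 cSt
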